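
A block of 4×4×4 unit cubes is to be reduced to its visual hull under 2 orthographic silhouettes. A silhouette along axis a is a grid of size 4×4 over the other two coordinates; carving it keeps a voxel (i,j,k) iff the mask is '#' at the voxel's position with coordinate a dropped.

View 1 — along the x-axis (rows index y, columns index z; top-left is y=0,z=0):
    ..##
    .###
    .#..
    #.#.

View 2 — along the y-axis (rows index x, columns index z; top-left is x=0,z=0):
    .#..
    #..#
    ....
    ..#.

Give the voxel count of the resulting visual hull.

voxel count = 8

full grid |V| = 64
carve view 1 (along x, YZ-mask fill 8/16): 32 voxels remain
carve view 2 (along y, XZ-mask fill 4/16): 8 voxels remain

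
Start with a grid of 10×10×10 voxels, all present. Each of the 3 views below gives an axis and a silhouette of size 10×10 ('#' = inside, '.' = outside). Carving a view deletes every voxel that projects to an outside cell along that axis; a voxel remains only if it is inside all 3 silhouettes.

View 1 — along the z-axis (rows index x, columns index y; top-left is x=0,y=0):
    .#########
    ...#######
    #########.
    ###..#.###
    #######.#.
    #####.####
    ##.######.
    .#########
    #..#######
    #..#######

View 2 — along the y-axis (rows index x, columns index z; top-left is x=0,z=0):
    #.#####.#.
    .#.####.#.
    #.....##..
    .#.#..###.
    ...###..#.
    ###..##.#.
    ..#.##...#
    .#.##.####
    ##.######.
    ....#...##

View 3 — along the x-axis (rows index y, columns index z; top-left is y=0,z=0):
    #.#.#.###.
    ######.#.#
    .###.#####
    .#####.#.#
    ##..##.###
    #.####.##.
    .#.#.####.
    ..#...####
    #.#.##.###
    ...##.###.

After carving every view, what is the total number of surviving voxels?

initial block: 10^3 = 1000
  1. axis=2 (XY plane), |mask|=82  ⇒  voxels=820
  2. axis=1 (XZ plane), |mask|=53  ⇒  voxels=436
  3. axis=0 (YZ plane), |mask|=66  ⇒  voxels=288

remaining voxels: 288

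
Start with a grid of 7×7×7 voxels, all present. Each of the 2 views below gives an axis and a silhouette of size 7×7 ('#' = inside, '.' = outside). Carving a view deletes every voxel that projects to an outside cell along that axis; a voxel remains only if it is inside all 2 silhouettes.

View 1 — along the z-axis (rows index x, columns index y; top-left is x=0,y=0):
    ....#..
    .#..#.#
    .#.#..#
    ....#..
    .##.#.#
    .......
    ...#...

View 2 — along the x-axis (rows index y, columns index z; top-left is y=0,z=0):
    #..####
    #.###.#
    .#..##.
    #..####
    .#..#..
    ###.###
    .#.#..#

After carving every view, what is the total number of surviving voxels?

voxel count = 45

before carving: 343 voxels (7×7×7)
after view 1 [z-axis, 13 of 49 cells solid] → remaining = 91
after view 2 [x-axis, 29 of 49 cells solid] → remaining = 45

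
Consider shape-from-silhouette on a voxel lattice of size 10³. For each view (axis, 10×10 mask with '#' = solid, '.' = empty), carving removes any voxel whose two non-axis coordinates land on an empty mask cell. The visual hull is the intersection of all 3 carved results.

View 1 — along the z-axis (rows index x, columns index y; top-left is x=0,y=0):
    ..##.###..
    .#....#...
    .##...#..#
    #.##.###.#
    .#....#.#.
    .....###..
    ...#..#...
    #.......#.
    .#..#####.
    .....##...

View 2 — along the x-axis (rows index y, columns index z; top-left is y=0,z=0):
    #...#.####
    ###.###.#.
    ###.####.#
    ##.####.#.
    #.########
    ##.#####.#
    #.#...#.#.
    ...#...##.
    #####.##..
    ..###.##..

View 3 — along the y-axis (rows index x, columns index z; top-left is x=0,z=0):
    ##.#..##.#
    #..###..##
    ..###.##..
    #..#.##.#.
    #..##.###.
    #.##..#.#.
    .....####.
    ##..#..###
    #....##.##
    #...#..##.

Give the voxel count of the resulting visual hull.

|visual hull| = 120

full grid |V| = 1000
after view 1 [z-axis, 36 of 100 cells solid] → remaining = 360
after view 2 [x-axis, 64 of 100 cells solid] → remaining = 213
after view 3 [y-axis, 52 of 100 cells solid] → remaining = 120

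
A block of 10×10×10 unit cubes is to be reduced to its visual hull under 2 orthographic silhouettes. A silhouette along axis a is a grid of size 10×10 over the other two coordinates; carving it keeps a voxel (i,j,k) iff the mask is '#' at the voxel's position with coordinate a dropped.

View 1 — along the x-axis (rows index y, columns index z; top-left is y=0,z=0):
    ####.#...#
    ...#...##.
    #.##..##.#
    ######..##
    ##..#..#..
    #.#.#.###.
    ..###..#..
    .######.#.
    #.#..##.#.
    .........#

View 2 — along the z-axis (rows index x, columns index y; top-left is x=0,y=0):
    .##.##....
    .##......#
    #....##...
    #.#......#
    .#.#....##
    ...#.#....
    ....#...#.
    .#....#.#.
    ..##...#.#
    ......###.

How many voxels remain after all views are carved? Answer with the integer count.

before carving: 1000 voxels (10×10×10)
after view 1 [x-axis, 50 of 100 cells solid] → remaining = 500
after view 2 [z-axis, 31 of 100 cells solid] → remaining = 148

voxel count = 148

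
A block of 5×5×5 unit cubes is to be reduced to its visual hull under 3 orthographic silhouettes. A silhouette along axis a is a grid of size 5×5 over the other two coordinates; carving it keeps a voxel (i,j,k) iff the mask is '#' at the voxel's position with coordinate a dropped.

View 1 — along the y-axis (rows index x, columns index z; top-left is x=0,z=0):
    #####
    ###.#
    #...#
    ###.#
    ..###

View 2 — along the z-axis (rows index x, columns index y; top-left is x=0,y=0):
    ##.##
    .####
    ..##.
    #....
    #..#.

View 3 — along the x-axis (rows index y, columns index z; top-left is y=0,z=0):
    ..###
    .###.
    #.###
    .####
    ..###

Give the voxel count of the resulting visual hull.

voxel count = 34

full grid |V| = 125
carve view 1 (along y, XZ-mask fill 18/25): 90 voxels remain
carve view 2 (along z, XY-mask fill 13/25): 50 voxels remain
carve view 3 (along x, YZ-mask fill 17/25): 34 voxels remain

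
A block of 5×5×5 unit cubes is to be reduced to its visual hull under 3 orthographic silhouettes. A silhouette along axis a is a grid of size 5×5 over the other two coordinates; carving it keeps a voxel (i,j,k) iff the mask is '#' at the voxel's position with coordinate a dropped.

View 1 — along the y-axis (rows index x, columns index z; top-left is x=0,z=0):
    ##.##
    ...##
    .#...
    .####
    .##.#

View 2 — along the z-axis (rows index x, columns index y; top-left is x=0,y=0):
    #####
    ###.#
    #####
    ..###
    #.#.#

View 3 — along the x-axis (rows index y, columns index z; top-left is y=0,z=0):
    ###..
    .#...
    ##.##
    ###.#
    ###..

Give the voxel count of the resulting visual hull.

33 voxels

start: 5×5×5 = 125 voxels
step 1: project along y, AND mask (14/25) → |grid| = 70
step 2: project along z, AND mask (20/25) → |grid| = 54
step 3: project along x, AND mask (15/25) → |grid| = 33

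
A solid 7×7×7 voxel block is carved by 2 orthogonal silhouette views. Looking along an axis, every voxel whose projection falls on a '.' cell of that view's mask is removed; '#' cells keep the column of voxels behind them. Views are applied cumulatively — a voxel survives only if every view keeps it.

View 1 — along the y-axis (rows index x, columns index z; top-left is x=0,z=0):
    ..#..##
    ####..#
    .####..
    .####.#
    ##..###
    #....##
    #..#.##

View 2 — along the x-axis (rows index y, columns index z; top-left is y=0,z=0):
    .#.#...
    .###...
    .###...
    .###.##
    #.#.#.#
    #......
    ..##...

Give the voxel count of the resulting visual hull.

|visual hull| = 83

before carving: 343 voxels (7×7×7)
  1. axis=1 (XZ plane), |mask|=29  ⇒  voxels=203
  2. axis=0 (YZ plane), |mask|=20  ⇒  voxels=83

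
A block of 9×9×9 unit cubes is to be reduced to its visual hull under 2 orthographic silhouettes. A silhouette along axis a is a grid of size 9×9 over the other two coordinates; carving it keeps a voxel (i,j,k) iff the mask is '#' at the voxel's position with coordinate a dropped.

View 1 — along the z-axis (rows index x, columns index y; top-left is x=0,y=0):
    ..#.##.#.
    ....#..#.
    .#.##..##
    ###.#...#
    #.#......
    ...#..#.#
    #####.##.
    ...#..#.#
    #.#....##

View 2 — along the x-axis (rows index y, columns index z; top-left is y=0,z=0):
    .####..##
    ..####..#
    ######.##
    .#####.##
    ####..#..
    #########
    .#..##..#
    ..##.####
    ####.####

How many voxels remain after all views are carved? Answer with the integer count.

before carving: 729 voxels (9×9×9)
[1] z-view keeps 35 columns → grid now 315
[2] x-view keeps 58 columns → grid now 223

remaining voxels: 223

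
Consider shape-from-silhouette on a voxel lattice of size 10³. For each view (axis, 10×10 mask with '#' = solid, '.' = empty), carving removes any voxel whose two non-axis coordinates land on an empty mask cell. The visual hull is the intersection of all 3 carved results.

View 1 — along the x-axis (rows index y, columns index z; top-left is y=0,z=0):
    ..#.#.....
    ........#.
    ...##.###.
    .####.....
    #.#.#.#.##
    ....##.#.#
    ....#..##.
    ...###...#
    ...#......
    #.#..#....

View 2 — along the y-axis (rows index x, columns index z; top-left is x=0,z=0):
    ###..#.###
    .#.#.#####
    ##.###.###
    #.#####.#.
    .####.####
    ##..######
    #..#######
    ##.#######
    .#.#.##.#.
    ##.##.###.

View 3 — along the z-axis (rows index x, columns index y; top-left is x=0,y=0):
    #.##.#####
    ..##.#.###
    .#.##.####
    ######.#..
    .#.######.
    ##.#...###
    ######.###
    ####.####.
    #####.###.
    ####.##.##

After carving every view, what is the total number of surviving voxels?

remaining voxels: 172

before carving: 1000 voxels (10×10×10)
  1. axis=0 (YZ plane), |mask|=33  ⇒  voxels=330
  2. axis=1 (XZ plane), |mask|=74  ⇒  voxels=240
  3. axis=2 (XY plane), |mask|=74  ⇒  voxels=172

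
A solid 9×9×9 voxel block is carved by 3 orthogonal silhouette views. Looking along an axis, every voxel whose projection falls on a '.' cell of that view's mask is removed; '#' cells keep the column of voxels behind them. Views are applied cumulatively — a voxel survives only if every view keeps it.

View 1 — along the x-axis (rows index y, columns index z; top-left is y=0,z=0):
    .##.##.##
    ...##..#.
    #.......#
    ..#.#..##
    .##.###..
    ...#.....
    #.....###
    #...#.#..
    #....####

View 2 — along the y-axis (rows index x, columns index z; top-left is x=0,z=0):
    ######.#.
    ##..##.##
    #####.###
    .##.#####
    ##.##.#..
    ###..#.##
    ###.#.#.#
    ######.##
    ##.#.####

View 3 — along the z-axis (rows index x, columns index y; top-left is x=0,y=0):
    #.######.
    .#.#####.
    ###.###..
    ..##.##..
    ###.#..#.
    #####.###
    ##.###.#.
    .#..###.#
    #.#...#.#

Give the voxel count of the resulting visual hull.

136 voxels

full grid |V| = 729
V1 x: intersect with YZ mask (33 set) -- 297 left
V2 y: intersect with XZ mask (60 set) -- 221 left
V3 z: intersect with XY mask (51 set) -- 136 left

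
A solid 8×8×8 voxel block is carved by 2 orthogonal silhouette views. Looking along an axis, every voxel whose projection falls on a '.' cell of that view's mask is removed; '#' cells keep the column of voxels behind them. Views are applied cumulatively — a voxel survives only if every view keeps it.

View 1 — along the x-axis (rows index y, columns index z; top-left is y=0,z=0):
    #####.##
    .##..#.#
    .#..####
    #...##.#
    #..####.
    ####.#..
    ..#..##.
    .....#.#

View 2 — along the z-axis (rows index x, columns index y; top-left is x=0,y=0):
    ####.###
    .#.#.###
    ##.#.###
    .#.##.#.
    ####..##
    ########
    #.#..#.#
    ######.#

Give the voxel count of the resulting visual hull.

full grid |V| = 512
carve view 1 (along x, YZ-mask fill 35/64): 280 voxels remain
carve view 2 (along z, XY-mask fill 47/64): 200 voxels remain

remaining voxels: 200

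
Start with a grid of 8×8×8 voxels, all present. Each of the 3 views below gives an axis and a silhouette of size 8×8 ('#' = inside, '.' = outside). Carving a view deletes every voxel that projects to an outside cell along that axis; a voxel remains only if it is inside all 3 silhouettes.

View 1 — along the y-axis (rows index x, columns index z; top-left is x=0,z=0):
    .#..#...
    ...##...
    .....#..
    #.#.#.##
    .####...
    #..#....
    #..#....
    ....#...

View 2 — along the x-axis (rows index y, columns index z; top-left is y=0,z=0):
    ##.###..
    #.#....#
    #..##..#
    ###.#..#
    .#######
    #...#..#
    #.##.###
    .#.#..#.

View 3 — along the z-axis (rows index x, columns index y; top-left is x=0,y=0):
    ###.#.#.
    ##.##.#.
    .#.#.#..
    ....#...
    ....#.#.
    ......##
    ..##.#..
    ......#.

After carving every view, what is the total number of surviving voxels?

28 voxels

full grid |V| = 512
step 1: project along y, AND mask (19/64) → |grid| = 152
step 2: project along x, AND mask (36/64) → |grid| = 91
step 3: project along z, AND mask (22/64) → |grid| = 28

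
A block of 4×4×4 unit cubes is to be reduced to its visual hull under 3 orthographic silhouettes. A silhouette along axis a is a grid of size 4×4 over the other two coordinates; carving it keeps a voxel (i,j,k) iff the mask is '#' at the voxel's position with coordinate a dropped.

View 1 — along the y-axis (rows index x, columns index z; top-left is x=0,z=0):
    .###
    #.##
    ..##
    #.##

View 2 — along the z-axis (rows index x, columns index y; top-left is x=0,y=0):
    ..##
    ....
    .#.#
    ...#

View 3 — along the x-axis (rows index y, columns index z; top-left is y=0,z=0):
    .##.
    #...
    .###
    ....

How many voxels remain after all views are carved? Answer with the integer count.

full grid |V| = 64
carve view 1 (along y, XZ-mask fill 11/16): 44 voxels remain
carve view 2 (along z, XY-mask fill 5/16): 13 voxels remain
carve view 3 (along x, YZ-mask fill 6/16): 3 voxels remain

|visual hull| = 3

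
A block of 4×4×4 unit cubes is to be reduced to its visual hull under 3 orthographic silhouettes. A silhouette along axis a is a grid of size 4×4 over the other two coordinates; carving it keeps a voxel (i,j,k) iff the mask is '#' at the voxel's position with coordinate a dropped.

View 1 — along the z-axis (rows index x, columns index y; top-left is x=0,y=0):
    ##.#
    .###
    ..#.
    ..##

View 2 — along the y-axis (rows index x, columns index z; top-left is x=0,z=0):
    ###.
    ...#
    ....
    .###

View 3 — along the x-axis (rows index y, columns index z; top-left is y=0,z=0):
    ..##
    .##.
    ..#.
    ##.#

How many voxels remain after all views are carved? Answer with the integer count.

9 voxels

start: 4×4×4 = 64 voxels
carve view 1 (along z, XY-mask fill 9/16): 36 voxels remain
carve view 2 (along y, XZ-mask fill 7/16): 18 voxels remain
carve view 3 (along x, YZ-mask fill 8/16): 9 voxels remain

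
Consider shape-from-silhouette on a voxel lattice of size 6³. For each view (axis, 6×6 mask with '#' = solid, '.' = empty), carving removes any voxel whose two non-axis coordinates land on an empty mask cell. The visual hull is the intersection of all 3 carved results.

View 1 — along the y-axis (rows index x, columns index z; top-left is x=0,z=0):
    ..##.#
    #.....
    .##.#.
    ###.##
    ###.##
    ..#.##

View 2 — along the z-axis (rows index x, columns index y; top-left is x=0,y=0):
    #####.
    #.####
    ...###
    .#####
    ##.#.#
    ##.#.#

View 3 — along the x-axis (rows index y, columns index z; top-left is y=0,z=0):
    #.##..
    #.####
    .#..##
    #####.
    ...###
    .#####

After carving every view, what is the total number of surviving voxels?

start: 6×6×6 = 216 voxels
step 1: project along y, AND mask (20/36) → |grid| = 120
step 2: project along z, AND mask (26/36) → |grid| = 86
step 3: project along x, AND mask (24/36) → |grid| = 59

remaining voxels: 59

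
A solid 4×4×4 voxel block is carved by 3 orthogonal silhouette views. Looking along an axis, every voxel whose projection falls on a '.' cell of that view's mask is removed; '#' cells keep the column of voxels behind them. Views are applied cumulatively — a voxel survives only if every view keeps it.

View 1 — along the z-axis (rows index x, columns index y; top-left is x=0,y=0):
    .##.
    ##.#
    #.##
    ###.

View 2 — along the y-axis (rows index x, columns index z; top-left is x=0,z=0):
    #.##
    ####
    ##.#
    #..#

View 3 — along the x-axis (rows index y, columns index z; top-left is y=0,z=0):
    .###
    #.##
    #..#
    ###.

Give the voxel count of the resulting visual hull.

remaining voxels: 25

before carving: 64 voxels (4×4×4)
[1] z-view keeps 11 columns → grid now 44
[2] y-view keeps 12 columns → grid now 33
[3] x-view keeps 11 columns → grid now 25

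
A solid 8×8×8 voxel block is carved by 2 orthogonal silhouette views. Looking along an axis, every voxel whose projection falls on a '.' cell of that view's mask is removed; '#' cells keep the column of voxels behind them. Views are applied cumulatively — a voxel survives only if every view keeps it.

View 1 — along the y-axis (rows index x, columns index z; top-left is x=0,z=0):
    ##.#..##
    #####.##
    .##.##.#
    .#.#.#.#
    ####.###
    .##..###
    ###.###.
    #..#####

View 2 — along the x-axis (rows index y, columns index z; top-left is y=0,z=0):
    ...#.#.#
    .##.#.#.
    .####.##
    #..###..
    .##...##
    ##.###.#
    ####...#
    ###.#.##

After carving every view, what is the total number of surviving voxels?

|visual hull| = 216

start: 8×8×8 = 512 voxels
carve view 1 (along y, XZ-mask fill 45/64): 360 voxels remain
carve view 2 (along x, YZ-mask fill 38/64): 216 voxels remain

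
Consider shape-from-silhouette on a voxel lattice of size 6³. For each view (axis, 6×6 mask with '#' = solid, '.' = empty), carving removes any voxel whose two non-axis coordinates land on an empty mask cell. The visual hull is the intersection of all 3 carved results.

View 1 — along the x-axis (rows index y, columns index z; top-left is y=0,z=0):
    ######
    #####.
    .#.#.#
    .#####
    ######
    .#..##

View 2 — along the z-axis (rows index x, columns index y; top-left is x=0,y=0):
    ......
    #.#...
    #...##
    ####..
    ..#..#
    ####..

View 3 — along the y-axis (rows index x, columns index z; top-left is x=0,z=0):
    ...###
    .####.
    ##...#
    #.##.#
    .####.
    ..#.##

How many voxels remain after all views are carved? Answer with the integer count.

voxel count = 39

full grid |V| = 216
carve view 1 (along x, YZ-mask fill 28/36): 168 voxels remain
carve view 2 (along z, XY-mask fill 15/36): 68 voxels remain
carve view 3 (along y, XZ-mask fill 21/36): 39 voxels remain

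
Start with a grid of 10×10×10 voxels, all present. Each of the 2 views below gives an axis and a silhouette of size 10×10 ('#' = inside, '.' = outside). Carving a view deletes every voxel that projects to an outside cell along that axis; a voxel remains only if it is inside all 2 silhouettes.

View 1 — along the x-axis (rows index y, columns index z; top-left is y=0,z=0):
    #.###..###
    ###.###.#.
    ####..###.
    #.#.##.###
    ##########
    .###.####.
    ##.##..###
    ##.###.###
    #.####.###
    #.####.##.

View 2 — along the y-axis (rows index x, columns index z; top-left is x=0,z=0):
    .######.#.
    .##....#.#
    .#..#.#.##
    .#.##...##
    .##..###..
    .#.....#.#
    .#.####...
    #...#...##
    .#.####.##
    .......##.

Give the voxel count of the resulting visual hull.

341 voxels

start: 10×10×10 = 1000 voxels
after view 1 [x-axis, 75 of 100 cells solid] → remaining = 750
after view 2 [y-axis, 47 of 100 cells solid] → remaining = 341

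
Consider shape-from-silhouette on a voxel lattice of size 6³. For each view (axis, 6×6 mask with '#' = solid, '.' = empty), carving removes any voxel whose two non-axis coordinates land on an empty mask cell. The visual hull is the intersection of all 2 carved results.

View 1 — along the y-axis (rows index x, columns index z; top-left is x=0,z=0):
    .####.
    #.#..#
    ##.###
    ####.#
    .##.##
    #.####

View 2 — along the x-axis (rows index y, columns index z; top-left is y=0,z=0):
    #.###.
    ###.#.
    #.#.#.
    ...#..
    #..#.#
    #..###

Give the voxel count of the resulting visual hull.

initial block: 6^3 = 216
V1 y: intersect with XZ mask (26 set) -- 156 left
V2 x: intersect with YZ mask (19 set) -- 81 left

voxel count = 81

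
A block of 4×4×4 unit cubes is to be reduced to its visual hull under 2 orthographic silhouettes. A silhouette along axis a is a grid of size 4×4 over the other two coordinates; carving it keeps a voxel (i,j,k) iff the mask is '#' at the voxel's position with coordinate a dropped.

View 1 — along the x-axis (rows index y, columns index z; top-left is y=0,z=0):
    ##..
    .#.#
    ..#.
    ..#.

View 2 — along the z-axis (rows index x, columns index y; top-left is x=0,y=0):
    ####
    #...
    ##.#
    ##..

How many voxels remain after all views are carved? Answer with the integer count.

remaining voxels: 17

full grid |V| = 64
[1] x-view keeps 6 columns → grid now 24
[2] z-view keeps 10 columns → grid now 17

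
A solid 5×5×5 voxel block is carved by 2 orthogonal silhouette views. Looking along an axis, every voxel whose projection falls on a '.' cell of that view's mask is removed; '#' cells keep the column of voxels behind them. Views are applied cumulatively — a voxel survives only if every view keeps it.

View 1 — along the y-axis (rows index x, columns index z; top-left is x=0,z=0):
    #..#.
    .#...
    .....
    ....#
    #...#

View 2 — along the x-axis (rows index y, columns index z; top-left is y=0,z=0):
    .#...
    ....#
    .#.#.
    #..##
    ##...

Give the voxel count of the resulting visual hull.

initial block: 5^3 = 125
after view 1 [y-axis, 6 of 25 cells solid] → remaining = 30
after view 2 [x-axis, 9 of 25 cells solid] → remaining = 13

remaining voxels: 13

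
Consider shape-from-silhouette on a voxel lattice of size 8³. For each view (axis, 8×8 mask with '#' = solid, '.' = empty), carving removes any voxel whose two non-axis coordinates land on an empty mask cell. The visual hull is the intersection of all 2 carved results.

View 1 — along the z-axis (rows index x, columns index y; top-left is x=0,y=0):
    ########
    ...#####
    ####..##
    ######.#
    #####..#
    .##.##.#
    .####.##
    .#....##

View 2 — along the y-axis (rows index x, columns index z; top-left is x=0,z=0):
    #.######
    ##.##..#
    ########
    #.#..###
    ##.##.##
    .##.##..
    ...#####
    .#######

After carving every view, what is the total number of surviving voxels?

voxel count = 271

before carving: 512 voxels (8×8×8)
carve view 1 (along z, XY-mask fill 46/64): 368 voxels remain
carve view 2 (along y, XZ-mask fill 47/64): 271 voxels remain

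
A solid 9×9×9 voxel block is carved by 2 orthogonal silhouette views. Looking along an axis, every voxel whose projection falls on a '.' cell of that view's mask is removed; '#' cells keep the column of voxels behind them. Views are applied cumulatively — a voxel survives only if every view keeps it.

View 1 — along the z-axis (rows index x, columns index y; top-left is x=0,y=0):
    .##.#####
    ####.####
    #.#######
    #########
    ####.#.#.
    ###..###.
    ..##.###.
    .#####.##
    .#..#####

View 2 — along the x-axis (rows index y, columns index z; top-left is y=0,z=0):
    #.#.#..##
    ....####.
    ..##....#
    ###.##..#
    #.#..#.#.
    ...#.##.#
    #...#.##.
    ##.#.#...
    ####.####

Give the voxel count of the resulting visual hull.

voxel count = 281

full grid |V| = 729
[1] z-view keeps 62 columns → grid now 558
[2] x-view keeps 42 columns → grid now 281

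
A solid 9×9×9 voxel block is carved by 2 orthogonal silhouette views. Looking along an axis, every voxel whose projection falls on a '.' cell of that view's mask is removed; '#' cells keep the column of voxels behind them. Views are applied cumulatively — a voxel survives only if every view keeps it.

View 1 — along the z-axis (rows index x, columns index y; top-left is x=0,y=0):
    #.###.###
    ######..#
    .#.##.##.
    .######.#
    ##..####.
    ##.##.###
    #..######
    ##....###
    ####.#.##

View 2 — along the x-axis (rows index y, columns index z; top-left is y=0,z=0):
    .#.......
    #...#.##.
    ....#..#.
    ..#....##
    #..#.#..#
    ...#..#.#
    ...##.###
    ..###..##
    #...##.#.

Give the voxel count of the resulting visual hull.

start: 9×9×9 = 729 voxels
after view 1 [z-axis, 58 of 81 cells solid] → remaining = 522
after view 2 [x-axis, 31 of 81 cells solid] → remaining = 205

205 voxels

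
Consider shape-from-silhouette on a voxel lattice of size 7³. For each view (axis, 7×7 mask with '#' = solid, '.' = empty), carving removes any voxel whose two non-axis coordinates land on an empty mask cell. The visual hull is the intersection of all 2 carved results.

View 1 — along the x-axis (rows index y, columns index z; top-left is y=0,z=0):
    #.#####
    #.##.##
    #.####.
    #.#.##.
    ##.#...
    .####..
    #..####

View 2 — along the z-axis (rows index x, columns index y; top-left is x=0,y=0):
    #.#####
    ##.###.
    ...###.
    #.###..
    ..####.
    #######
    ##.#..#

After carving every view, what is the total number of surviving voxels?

remaining voxels: 146

start: 7×7×7 = 343 voxels
[1] x-view keeps 32 columns → grid now 224
[2] z-view keeps 33 columns → grid now 146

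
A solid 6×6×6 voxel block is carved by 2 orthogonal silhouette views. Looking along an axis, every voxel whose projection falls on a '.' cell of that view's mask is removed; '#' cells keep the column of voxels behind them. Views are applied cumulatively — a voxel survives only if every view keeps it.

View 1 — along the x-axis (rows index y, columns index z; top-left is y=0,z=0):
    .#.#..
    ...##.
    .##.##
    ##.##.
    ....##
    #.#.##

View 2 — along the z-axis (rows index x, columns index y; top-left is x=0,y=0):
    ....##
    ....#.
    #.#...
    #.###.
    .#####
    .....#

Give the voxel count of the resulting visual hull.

full grid |V| = 216
  1. axis=0 (YZ plane), |mask|=18  ⇒  voxels=108
  2. axis=2 (XY plane), |mask|=15  ⇒  voxels=46

remaining voxels: 46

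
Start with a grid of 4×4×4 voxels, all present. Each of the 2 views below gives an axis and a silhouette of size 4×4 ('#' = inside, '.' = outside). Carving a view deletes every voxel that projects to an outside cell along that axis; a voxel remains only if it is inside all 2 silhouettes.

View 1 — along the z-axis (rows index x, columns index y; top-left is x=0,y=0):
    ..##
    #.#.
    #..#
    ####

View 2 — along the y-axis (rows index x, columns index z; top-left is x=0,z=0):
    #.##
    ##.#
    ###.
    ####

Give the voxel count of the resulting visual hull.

before carving: 64 voxels (4×4×4)
V1 z: intersect with XY mask (10 set) -- 40 left
V2 y: intersect with XZ mask (13 set) -- 34 left

remaining voxels: 34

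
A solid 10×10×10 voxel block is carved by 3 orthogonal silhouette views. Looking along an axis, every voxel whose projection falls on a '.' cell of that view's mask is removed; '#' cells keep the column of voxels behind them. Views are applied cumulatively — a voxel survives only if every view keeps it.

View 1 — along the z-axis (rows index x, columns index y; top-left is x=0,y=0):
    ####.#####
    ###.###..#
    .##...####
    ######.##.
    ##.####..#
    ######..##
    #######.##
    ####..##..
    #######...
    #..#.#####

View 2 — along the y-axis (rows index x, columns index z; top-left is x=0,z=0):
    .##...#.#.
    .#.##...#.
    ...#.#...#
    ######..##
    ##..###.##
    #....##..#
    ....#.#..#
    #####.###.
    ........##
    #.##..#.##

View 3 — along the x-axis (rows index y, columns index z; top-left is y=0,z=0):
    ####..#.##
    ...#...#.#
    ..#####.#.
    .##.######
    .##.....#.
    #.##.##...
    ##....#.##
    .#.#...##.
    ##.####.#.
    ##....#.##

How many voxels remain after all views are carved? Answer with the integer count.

voxel count = 206

start: 10×10×10 = 1000 voxels
[1] z-view keeps 74 columns → grid now 740
[2] y-view keeps 49 columns → grid now 358
[3] x-view keeps 53 columns → grid now 206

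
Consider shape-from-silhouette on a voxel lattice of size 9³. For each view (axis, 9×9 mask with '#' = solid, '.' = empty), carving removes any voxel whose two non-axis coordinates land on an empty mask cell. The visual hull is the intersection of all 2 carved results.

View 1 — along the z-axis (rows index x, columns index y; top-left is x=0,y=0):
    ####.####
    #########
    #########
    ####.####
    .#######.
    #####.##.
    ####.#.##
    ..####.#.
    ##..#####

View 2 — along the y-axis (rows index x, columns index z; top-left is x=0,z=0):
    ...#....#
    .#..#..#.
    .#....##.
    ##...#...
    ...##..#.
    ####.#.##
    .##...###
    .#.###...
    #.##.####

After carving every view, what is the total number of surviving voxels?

voxel count = 268

before carving: 729 voxels (9×9×9)
carve view 1 (along z, XY-mask fill 67/81): 603 voxels remain
carve view 2 (along y, XZ-mask fill 37/81): 268 voxels remain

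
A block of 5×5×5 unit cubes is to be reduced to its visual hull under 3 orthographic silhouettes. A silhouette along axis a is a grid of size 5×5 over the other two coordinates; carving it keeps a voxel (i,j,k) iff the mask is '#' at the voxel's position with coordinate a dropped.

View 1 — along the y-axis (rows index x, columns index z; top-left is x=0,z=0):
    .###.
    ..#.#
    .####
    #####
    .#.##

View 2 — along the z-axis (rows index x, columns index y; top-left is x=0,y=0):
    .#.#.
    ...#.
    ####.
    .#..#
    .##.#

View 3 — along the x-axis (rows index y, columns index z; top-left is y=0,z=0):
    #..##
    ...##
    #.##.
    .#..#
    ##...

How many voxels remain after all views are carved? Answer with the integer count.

|visual hull| = 19

initial block: 5^3 = 125
  1. axis=1 (XZ plane), |mask|=17  ⇒  voxels=85
  2. axis=2 (XY plane), |mask|=12  ⇒  voxels=43
  3. axis=0 (YZ plane), |mask|=12  ⇒  voxels=19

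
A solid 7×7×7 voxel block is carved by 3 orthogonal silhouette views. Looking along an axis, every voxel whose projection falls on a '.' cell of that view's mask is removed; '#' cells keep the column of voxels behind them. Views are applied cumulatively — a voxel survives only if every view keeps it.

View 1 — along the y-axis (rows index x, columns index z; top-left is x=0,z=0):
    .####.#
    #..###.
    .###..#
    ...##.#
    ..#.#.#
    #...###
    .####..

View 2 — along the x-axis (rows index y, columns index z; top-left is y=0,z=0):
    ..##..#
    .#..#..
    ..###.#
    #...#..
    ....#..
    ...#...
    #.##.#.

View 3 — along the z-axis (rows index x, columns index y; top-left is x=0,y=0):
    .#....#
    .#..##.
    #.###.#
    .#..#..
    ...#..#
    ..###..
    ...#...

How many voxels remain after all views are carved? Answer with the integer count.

start: 7×7×7 = 343 voxels
step 1: project along y, AND mask (27/49) → |grid| = 189
step 2: project along x, AND mask (17/49) → |grid| = 75
step 3: project along z, AND mask (18/49) → |grid| = 25

remaining voxels: 25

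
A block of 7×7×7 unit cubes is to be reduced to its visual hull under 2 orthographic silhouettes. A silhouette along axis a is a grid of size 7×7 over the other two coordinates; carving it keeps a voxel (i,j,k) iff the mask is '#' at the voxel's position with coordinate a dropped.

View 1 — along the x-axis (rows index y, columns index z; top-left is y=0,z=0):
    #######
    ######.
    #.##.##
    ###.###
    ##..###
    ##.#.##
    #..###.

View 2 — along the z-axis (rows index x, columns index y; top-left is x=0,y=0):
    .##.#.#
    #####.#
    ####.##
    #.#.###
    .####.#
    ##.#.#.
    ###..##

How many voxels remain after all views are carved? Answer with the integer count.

initial block: 7^3 = 343
[1] x-view keeps 38 columns → grid now 266
[2] z-view keeps 35 columns → grid now 189

189 voxels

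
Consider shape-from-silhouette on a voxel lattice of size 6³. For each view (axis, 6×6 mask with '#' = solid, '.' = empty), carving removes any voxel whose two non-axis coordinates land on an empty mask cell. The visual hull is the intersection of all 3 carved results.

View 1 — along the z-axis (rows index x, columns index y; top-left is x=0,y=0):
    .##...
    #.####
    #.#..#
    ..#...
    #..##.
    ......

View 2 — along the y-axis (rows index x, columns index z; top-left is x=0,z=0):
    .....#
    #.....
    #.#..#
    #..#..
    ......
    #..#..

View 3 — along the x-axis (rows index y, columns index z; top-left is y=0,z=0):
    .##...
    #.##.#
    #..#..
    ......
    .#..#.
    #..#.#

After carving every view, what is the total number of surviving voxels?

remaining voxels: 9

start: 6×6×6 = 216 voxels
carve view 1 (along z, XY-mask fill 14/36): 84 voxels remain
carve view 2 (along y, XZ-mask fill 9/36): 18 voxels remain
carve view 3 (along x, YZ-mask fill 13/36): 9 voxels remain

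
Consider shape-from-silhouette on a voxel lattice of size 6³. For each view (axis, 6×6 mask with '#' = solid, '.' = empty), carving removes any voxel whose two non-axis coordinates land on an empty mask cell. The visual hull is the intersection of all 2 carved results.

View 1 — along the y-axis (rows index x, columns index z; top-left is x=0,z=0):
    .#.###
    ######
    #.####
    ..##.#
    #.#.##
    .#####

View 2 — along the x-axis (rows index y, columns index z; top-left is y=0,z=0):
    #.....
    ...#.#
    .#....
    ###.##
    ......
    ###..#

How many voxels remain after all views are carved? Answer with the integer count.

56 voxels

before carving: 216 voxels (6×6×6)
  1. axis=1 (XZ plane), |mask|=27  ⇒  voxels=162
  2. axis=0 (YZ plane), |mask|=13  ⇒  voxels=56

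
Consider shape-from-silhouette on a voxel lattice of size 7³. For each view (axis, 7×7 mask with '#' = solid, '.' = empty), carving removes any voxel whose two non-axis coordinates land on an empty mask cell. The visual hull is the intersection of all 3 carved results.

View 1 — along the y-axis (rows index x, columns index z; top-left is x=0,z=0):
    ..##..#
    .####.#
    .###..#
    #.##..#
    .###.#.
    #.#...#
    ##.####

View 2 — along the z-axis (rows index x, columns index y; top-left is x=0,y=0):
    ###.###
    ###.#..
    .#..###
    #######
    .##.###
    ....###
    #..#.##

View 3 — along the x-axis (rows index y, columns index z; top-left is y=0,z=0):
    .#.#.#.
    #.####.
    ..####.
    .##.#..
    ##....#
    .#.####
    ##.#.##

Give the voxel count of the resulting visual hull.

start: 7×7×7 = 343 voxels
[1] y-view keeps 29 columns → grid now 203
[2] z-view keeps 33 columns → grid now 135
[3] x-view keeps 28 columns → grid now 77

voxel count = 77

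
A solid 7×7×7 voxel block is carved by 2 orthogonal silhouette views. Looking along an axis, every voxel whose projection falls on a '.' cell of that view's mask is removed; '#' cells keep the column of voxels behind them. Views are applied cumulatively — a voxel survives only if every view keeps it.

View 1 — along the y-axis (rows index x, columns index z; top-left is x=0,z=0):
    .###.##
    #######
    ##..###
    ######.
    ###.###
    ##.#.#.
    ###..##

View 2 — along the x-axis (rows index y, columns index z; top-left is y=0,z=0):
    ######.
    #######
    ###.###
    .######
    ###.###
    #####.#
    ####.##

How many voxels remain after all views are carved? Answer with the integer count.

initial block: 7^3 = 343
after view 1 [y-axis, 38 of 49 cells solid] → remaining = 266
after view 2 [x-axis, 43 of 49 cells solid] → remaining = 236

remaining voxels: 236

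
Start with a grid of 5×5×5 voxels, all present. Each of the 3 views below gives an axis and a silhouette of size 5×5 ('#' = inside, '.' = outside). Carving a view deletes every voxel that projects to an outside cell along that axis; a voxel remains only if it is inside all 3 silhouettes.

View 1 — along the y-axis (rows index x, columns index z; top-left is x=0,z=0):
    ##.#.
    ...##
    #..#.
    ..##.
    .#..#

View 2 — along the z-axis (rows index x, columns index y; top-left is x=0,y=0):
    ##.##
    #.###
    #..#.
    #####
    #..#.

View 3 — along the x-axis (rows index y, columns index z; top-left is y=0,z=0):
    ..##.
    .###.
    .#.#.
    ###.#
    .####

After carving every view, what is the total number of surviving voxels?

initial block: 5^3 = 125
after view 1 [y-axis, 11 of 25 cells solid] → remaining = 55
after view 2 [z-axis, 17 of 25 cells solid] → remaining = 38
after view 3 [x-axis, 15 of 25 cells solid] → remaining = 24

24 voxels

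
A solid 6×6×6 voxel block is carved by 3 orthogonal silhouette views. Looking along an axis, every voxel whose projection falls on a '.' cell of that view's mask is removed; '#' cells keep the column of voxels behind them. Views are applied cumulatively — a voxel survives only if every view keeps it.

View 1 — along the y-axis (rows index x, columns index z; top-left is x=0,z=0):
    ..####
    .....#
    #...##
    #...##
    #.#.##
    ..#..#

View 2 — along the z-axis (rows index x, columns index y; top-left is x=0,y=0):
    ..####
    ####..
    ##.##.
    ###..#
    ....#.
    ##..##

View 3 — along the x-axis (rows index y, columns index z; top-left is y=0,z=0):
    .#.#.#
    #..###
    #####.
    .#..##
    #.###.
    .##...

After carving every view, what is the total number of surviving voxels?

remaining voxels: 33

full grid |V| = 216
carve view 1 (along y, XZ-mask fill 17/36): 102 voxels remain
carve view 2 (along z, XY-mask fill 21/36): 56 voxels remain
carve view 3 (along x, YZ-mask fill 21/36): 33 voxels remain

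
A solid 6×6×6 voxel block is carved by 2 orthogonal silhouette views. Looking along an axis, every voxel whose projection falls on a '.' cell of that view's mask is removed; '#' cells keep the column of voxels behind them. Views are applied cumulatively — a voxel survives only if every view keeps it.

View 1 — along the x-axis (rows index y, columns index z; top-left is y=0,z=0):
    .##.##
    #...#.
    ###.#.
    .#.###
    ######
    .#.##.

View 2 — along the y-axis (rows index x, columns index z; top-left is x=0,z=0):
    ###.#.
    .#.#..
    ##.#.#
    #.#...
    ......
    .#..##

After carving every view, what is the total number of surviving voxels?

|visual hull| = 59

full grid |V| = 216
V1 x: intersect with YZ mask (23 set) -- 138 left
V2 y: intersect with XZ mask (15 set) -- 59 left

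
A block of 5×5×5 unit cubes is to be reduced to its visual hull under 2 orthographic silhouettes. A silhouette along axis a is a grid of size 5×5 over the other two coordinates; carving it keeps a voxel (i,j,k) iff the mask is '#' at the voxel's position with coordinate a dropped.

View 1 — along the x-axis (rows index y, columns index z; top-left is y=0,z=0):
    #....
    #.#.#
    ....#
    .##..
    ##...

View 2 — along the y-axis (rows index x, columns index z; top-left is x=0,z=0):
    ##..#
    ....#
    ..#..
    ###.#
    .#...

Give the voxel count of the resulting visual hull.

|visual hull| = 22

full grid |V| = 125
carve view 1 (along x, YZ-mask fill 9/25): 45 voxels remain
carve view 2 (along y, XZ-mask fill 10/25): 22 voxels remain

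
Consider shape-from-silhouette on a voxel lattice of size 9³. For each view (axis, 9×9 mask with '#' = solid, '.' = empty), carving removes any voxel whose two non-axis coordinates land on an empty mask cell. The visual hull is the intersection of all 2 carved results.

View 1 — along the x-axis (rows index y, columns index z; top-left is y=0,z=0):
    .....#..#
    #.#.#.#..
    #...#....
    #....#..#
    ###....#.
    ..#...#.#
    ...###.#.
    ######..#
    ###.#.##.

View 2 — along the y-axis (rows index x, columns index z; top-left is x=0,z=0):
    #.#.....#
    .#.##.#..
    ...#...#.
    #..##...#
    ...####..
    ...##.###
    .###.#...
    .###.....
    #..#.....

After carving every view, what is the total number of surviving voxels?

113 voxels

before carving: 729 voxels (9×9×9)
carve view 1 (along x, YZ-mask fill 35/81): 315 voxels remain
carve view 2 (along y, XZ-mask fill 31/81): 113 voxels remain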